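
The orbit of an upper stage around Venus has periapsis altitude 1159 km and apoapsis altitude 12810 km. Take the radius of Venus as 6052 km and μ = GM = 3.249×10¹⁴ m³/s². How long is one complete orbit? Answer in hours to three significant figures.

r_p = 6052 + 1159 = 7211.0 km = 7.2110×10⁶ m.
r_a = 6052 + 12810 = 18862 km = 1.8862×10⁷ m.
Semi-major axis a = (r_p + r_a)/2 = (7211.0 + 18862)/2 = 13036 km = 1.304×10⁷ m.
By Kepler's third law T = 2π√(a³/μ) = 2π × 2.611×10³ = 1.641×10⁴ s.
= 4.558 hours.

T ≈ 4.56 hours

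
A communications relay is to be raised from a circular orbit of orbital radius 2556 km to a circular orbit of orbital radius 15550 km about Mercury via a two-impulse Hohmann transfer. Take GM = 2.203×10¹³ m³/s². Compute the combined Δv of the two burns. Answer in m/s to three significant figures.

Δv_total ≈ 1470 m/s

r₁ = 2556 km = 2.556×10⁶ m.
r₂ = 15550 km = 1.555×10⁷ m.
Transfer ellipse a_t = (r₁ + r₂)/2 = 9.053×10⁶ m.
At r₁: circular v_c1 = √(μ/r₁) = 2936 m/s; transfer-periherm v_p = √[μ(2/r₁ − 1/a_t)] = 3848 m/s.
Δv₁ = v_p − v_c1 = 911.8 m/s.
At r₂: circular v_c2 = √(μ/r₂) = 1190 m/s; transfer-apoherm v_a = √[μ(2/r₂ − 1/a_t)] = 632.5 m/s.
Δv₂ = v_c2 − v_a = 557.8 m/s.
Total Δv = Δv₁ + Δv₂ = 1470 m/s.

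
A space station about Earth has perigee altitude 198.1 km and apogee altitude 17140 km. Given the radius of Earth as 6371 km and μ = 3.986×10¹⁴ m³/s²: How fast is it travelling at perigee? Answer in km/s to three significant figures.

v ≈ 9.74 km/s

r_p = 6371 + 198.1 = 6569.1 km = 6.5691×10⁶ m.
r_a = 6371 + 17140 = 23511 km = 2.3511×10⁷ m.
Semi-major axis a = (r_p + r_a)/2 = 15040 km = 1.504×10⁷ m.
Vis-viva: v² = μ(2/r − 1/a) = 3.986×10¹⁴ × (3.045×10⁻⁷ − 6.649×10⁻⁸) = 9.485×10⁷ m²/s².
v = 9739 m/s = 9.739 km/s.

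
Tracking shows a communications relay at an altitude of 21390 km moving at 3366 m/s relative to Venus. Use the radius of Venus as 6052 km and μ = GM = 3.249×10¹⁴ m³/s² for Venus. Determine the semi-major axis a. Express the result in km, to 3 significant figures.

r = 6052 + 21390 = 27442 km = 2.744×10⁷ m.
Specific orbital energy ε = v²/2 − μ/r = (3366)²/2 − 3.249×10¹⁴/2.744×10⁷ = -6.175×10⁶ J/kg.
Since ε = −μ/(2a), a = −μ/(2ε) = 2.631×10⁷ m = 26310 km.

a ≈ 26300 km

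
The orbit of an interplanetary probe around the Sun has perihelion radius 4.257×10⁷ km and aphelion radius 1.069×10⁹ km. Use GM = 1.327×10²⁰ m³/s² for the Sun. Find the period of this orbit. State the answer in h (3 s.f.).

T ≈ 62800 h

Semi-major axis a = (r_p + r_a)/2 = (4.2570×10⁷ + 1.0690×10⁹)/2 = 5.5578×10⁸ km = 5.558×10¹¹ m.
By Kepler's third law T = 2π√(a³/μ) = 2π × 3.597×10⁷ = 2.260×10⁸ s.
= 62780 h.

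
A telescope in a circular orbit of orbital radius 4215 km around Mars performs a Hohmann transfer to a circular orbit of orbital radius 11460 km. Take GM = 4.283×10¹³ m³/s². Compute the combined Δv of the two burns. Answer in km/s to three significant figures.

r₁ = 4215 km = 4.215×10⁶ m.
r₂ = 11460 km = 1.146×10⁷ m.
Transfer ellipse a_t = (r₁ + r₂)/2 = 7.838×10⁶ m.
At r₁: circular v_c1 = √(μ/r₁) = 3188 m/s; transfer-periapsis v_p = √[μ(2/r₁ − 1/a_t)] = 3855 m/s.
Δv₁ = v_p − v_c1 = 666.9 m/s.
At r₂: circular v_c2 = √(μ/r₂) = 1933 m/s; transfer-apoapsis v_a = √[μ(2/r₂ − 1/a_t)] = 1418 m/s.
Δv₂ = v_c2 − v_a = 515.5 m/s.
Total Δv = Δv₁ + Δv₂ = 1182 m/s = 1.182 km/s.

Δv_total ≈ 1.18 km/s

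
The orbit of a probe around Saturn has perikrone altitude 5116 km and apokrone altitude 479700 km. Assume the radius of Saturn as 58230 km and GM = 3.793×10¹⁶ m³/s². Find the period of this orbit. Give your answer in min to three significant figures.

r_p = 58230 + 5116 = 63346 km = 6.3346×10⁷ m.
r_a = 58230 + 479700 = 537930 km = 5.3793×10⁸ m.
Semi-major axis a = (r_p + r_a)/2 = (63346 + 5.3793×10⁵)/2 = 3.0064×10⁵ km = 3.006×10⁸ m.
By Kepler's third law T = 2π√(a³/μ) = 2π × 2.677×10⁴ = 1.682×10⁵ s.
= 2803 min.

T ≈ 2800 min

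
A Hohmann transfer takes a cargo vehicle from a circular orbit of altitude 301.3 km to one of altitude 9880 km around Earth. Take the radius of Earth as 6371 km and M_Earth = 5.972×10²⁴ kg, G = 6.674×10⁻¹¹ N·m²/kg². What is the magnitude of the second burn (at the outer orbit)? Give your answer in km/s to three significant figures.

μ = GM = 6.674×10⁻¹¹ × 5.972×10²⁴ = 3.986×10¹⁴ m³/s².
r₁ = 6371 + 301.3 = 6672.3 km = 6.6723×10⁶ m.
r₂ = 6371 + 9880 = 16251 km = 1.6251×10⁷ m.
Transfer ellipse a_t = (r₁ + r₂)/2 = 1.146×10⁷ m.
At r₁: circular v_c1 = √(μ/r₁) = 7729 m/s; transfer-perigee v_p = √[μ(2/r₁ − 1/a_t)] = 9203 m/s.
At r₂: circular v_c2 = √(μ/r₂) = 4952 m/s; transfer-apogee v_a = √[μ(2/r₂ − 1/a_t)] = 3779 m/s.
Δv₂ = v_c2 − v_a = 1174 m/s.
= 1.174 km/s.

Δv ≈ 1.17 km/s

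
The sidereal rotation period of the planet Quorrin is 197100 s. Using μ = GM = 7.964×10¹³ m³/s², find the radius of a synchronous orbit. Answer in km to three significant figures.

A synchronous orbit has period T, so by Kepler's third law a = (μT²/4π²)^(1/3).
μT²/4π² = 7.964×10¹³ × (1.971×10⁵)² / 39.48 = 7.837×10²² m³.
a = 4.279×10⁷ m = 42794 km.

r_sync ≈ 42800 km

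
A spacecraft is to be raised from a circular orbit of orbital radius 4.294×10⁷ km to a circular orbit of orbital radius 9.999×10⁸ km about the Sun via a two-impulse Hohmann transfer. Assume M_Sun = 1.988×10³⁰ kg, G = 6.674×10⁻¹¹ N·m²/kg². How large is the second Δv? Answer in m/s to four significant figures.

μ = GM = 6.674×10⁻¹¹ × 1.988×10³⁰ = 1.327×10²⁰ m³/s².
r₁ = 4.294×10⁷ km = 4.294×10¹⁰ m.
r₂ = 9.999×10⁸ km = 9.999×10¹¹ m.
Transfer ellipse a_t = (r₁ + r₂)/2 = 5.214×10¹¹ m.
At r₁: circular v_c1 = √(μ/r₁) = 55590 m/s; transfer-perihelion v_p = √[μ(2/r₁ − 1/a_t)] = 76980 m/s.
At r₂: circular v_c2 = √(μ/r₂) = 11520 m/s; transfer-aphelion v_a = √[μ(2/r₂ − 1/a_t)] = 3306 m/s.
Δv₂ = v_c2 − v_a = 8214 m/s.

Δv ≈ 8214 m/s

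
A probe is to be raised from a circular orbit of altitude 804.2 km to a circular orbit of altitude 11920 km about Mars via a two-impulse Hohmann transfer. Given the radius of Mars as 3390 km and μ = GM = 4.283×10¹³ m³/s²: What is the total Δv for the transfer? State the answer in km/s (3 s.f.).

Δv_total ≈ 1.38 km/s

r₁ = 3390 + 804.2 = 4194.2 km = 4.1942×10⁶ m.
r₂ = 3390 + 11920 = 15310 km = 1.5310×10⁷ m.
Transfer ellipse a_t = (r₁ + r₂)/2 = 9.752×10⁶ m.
At r₁: circular v_c1 = √(μ/r₁) = 3196 m/s; transfer-periapsis v_p = √[μ(2/r₁ − 1/a_t)] = 4004 m/s.
Δv₁ = v_p − v_c1 = 808.4 m/s.
At r₂: circular v_c2 = √(μ/r₂) = 1673 m/s; transfer-apoapsis v_a = √[μ(2/r₂ − 1/a_t)] = 1097 m/s.
Δv₂ = v_c2 − v_a = 575.7 m/s.
Total Δv = Δv₁ + Δv₂ = 1384 m/s = 1.384 km/s.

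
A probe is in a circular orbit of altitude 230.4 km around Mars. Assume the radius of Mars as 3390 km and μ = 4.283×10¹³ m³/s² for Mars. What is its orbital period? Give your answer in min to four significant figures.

T ≈ 110.2 min

r = 3390 + 230.4 = 3620.4 km = 3.6204×10⁶ m.
Kepler's third law: T = 2π√(r³/μ) = 2π√((3.620×10⁶)³ / 4.283×10¹³).
r³/μ = 1.108×10⁶ s², so T = 2π × 1.053×10³ = 6.614×10³ s.
Converting: 6.614×10³ s ÷ 60.00 = 110.2 min.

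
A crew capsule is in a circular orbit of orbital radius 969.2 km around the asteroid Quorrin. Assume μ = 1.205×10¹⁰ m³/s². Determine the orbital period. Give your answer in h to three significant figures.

T ≈ 15.2 h

r = 969.2 km = 9.692×10⁵ m.
Kepler's third law: T = 2π√(r³/μ) = 2π√((9.692×10⁵)³ / 1.205×10¹⁰).
r³/μ = 7.555×10⁷ s², so T = 2π × 8.692×10³ = 5.461×10⁴ s.
Converting: 5.461×10⁴ s ÷ 3600 = 15.17 h.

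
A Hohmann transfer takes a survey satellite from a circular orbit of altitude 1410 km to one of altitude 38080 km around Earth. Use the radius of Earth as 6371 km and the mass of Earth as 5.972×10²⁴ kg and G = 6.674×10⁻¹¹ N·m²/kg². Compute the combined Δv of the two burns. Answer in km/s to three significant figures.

Δv_total ≈ 3.54 km/s

μ = GM = 6.674×10⁻¹¹ × 5.972×10²⁴ = 3.986×10¹⁴ m³/s².
r₁ = 6371 + 1410 = 7781.0 km = 7.7810×10⁶ m.
r₂ = 6371 + 38080 = 44451 km = 4.4451×10⁷ m.
Transfer ellipse a_t = (r₁ + r₂)/2 = 2.612×10⁷ m.
At r₁: circular v_c1 = √(μ/r₁) = 7157 m/s; transfer-perigee v_p = √[μ(2/r₁ − 1/a_t)] = 9337 m/s.
Δv₁ = v_p − v_c1 = 2180 m/s.
At r₂: circular v_c2 = √(μ/r₂) = 2994 m/s; transfer-apogee v_a = √[μ(2/r₂ − 1/a_t)] = 1634 m/s.
Δv₂ = v_c2 − v_a = 1360 m/s.
Total Δv = Δv₁ + Δv₂ = 3540 m/s = 3.540 km/s.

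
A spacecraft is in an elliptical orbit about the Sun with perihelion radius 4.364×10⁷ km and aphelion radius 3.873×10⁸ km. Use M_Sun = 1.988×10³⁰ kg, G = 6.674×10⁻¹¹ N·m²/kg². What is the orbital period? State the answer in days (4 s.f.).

μ = GM = 6.674×10⁻¹¹ × 1.988×10³⁰ = 1.327×10²⁰ m³/s².
Semi-major axis a = (r_p + r_a)/2 = (4.3640×10⁷ + 3.8730×10⁸)/2 = 2.1547×10⁸ km = 2.155×10¹¹ m.
By Kepler's third law T = 2π√(a³/μ) = 2π × 8.683×10⁶ = 5.456×10⁷ s.
= 631.5 days.

T ≈ 631.5 days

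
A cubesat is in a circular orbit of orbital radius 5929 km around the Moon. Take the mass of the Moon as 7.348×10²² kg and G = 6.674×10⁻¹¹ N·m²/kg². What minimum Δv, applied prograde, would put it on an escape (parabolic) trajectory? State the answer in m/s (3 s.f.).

Δv ≈ 377 m/s

μ = GM = 6.674×10⁻¹¹ × 7.348×10²² = 4.904×10¹² m³/s².
r = 5929 km = 5.929×10⁶ m.
Circular speed v_c = √(μ/r) = 909.5 m/s.
Escape speed v_esc = √(2μ/r) = √2 × v_c = 1286 m/s.
Δv = v_esc − v_c = 376.7 m/s.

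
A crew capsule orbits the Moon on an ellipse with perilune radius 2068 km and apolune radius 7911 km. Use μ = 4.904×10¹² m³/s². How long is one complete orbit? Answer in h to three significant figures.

T ≈ 8.78 h

Semi-major axis a = (r_p + r_a)/2 = (2068.0 + 7911.0)/2 = 4989.5 km = 4.990×10⁶ m.
By Kepler's third law T = 2π√(a³/μ) = 2π × 5.033×10³ = 3.162×10⁴ s.
= 8.784 h.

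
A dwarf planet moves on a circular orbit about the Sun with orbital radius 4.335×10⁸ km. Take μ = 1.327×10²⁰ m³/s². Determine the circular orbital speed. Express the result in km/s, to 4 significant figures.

v ≈ 17.50 km/s

r = 4.335×10⁸ km = 4.335×10¹¹ m.
For a circular orbit v = √(μ/r) = √(1.327×10²⁰ / 4.335×10¹¹) = √(3.061×10⁸) = 17500 m/s.
That is 17.50 km/s.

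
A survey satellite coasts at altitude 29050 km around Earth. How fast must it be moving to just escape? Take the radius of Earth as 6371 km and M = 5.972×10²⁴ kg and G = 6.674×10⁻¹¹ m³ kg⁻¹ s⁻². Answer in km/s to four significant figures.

μ = GM = 6.674×10⁻¹¹ × 5.972×10²⁴ = 3.986×10¹⁴ m³/s².
r = 6371 + 29050 = 35421 km = 3.5421×10⁷ m.
Escape speed v_esc = √(2μ/r) = √(2 × 3.986×10¹⁴ / 3.542×10⁷) = √(2.250×10⁷) = 4744 m/s.
= 4.744 km/s.

v_esc ≈ 4.744 km/s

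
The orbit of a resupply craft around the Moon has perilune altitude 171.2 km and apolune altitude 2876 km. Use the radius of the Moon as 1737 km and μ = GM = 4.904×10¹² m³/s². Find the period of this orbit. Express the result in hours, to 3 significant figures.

r_p = 1737 + 171.2 = 1908.2 km = 1.9082×10⁶ m.
r_a = 1737 + 2876 = 4613.0 km = 4.6130×10⁶ m.
Semi-major axis a = (r_p + r_a)/2 = (1908.2 + 4613.0)/2 = 3260.6 km = 3.261×10⁶ m.
By Kepler's third law T = 2π√(a³/μ) = 2π × 2.659×10³ = 1.671×10⁴ s.
= 4.640 hours.

T ≈ 4.64 hours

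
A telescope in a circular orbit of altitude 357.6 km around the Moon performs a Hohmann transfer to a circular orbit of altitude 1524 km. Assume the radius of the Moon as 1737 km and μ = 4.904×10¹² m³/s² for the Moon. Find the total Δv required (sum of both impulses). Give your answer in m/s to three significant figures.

Δv_total ≈ 300 m/s

r₁ = 1737 + 357.6 = 2094.6 km = 2.0946×10⁶ m.
r₂ = 1737 + 1524 = 3261.0 km = 3.2610×10⁶ m.
Transfer ellipse a_t = (r₁ + r₂)/2 = 2.678×10⁶ m.
At r₁: circular v_c1 = √(μ/r₁) = 1530 m/s; transfer-perilune v_p = √[μ(2/r₁ − 1/a_t)] = 1689 m/s.
Δv₁ = v_p − v_c1 = 158.4 m/s.
At r₂: circular v_c2 = √(μ/r₂) = 1226 m/s; transfer-apolune v_a = √[μ(2/r₂ − 1/a_t)] = 1085 m/s.
Δv₂ = v_c2 − v_a = 141.7 m/s.
Total Δv = Δv₁ + Δv₂ = 300.2 m/s.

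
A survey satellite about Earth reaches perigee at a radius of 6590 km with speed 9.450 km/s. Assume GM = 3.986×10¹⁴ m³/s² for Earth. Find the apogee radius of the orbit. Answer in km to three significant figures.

apogee radius ≈ 18600 km

r_p = 6.590×10⁶ m.
Specific energy ε = v²/2 − μ/r = -1.583×10⁷ J/kg, so a = −μ/(2ε) = 1.259×10⁷ m.
The apsides satisfy r_p + r_a = 2a, so the apogee radius is 2a − r_p = 1.858×10⁷ m = 18583 km.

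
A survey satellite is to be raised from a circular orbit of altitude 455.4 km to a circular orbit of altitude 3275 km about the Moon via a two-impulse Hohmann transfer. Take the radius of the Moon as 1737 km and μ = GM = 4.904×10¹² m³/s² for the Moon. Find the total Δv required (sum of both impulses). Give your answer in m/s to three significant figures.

r₁ = 1737 + 455.4 = 2192.4 km = 2.1924×10⁶ m.
r₂ = 1737 + 3275 = 5012.0 km = 5.0120×10⁶ m.
Transfer ellipse a_t = (r₁ + r₂)/2 = 3.602×10⁶ m.
At r₁: circular v_c1 = √(μ/r₁) = 1496 m/s; transfer-perilune v_p = √[μ(2/r₁ − 1/a_t)] = 1764 m/s.
Δv₁ = v_p − v_c1 = 268.6 m/s.
At r₂: circular v_c2 = √(μ/r₂) = 989.2 m/s; transfer-apolune v_a = √[μ(2/r₂ − 1/a_t)] = 771.7 m/s.
Δv₂ = v_c2 − v_a = 217.5 m/s.
Total Δv = Δv₁ + Δv₂ = 486.0 m/s.

Δv_total ≈ 486 m/s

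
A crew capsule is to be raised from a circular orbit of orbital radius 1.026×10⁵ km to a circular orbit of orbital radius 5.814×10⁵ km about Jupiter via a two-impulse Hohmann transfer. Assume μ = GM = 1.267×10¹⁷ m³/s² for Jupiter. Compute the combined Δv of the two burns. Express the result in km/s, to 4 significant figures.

Δv_total ≈ 17.35 km/s

r₁ = 1.026×10⁵ km = 1.026×10⁸ m.
r₂ = 5.814×10⁵ km = 5.814×10⁸ m.
Transfer ellipse a_t = (r₁ + r₂)/2 = 3.420×10⁸ m.
At r₁: circular v_c1 = √(μ/r₁) = 35140 m/s; transfer-perijove v_p = √[μ(2/r₁ − 1/a_t)] = 45820 m/s.
Δv₁ = v_p − v_c1 = 10680 m/s.
At r₂: circular v_c2 = √(μ/r₂) = 14760 m/s; transfer-apojove v_a = √[μ(2/r₂ − 1/a_t)] = 8086 m/s.
Δv₂ = v_c2 − v_a = 6677 m/s.
Total Δv = Δv₁ + Δv₂ = 17350 m/s = 17.35 km/s.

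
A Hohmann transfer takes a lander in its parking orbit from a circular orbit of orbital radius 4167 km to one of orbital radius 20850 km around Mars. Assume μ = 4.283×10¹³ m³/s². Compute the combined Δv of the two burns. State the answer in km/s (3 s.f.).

r₁ = 4167 km = 4.167×10⁶ m.
r₂ = 20850 km = 2.085×10⁷ m.
Transfer ellipse a_t = (r₁ + r₂)/2 = 1.251×10⁷ m.
At r₁: circular v_c1 = √(μ/r₁) = 3206 m/s; transfer-periapsis v_p = √[μ(2/r₁ − 1/a_t)] = 4139 m/s.
Δv₁ = v_p − v_c1 = 933.2 m/s.
At r₂: circular v_c2 = √(μ/r₂) = 1433 m/s; transfer-apoapsis v_a = √[μ(2/r₂ − 1/a_t)] = 827.2 m/s.
Δv₂ = v_c2 − v_a = 606.0 m/s.
Total Δv = Δv₁ + Δv₂ = 1539 m/s = 1.539 km/s.

Δv_total ≈ 1.54 km/s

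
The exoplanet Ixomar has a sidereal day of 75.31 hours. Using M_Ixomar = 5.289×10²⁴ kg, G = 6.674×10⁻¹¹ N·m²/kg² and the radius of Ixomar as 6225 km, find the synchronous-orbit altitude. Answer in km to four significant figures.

μ = GM = 6.674×10⁻¹¹ × 5.289×10²⁴ = 3.530×10¹⁴ m³/s².
T = 75.31 hours = 2.711×10⁵ s.
A synchronous orbit has period T, so by Kepler's third law a = (μT²/4π²)^(1/3).
μT²/4π² = 3.530×10¹⁴ × (2.711×10⁵)² / 39.48 = 6.572×10²³ m³.
a = 8.694×10⁷ m = 86943 km.
Altitude h = a − R = 86943 − 6225 = 80718 km.

h_sync ≈ 80720 km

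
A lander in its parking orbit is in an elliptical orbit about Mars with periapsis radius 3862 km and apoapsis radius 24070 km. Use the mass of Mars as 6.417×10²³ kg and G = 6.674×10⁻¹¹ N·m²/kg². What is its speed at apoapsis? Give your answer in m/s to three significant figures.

μ = GM = 6.674×10⁻¹¹ × 6.417×10²³ = 4.283×10¹³ m³/s².
Semi-major axis a = (r_p + r_a)/2 = 13966 km = 1.397×10⁷ m.
Vis-viva: v² = μ(2/r − 1/a) = 4.283×10¹³ × (8.309×10⁻⁸ − 7.160×10⁻⁸) = 4.920×10⁵ m²/s².
v = 701.4 m/s.

v ≈ 701 m/s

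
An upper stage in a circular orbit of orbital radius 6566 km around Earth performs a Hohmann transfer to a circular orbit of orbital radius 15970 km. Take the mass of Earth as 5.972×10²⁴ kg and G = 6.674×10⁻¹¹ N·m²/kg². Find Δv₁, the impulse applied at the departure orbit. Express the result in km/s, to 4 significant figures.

μ = GM = 6.674×10⁻¹¹ × 5.972×10²⁴ = 3.986×10¹⁴ m³/s².
r₁ = 6566 km = 6.566×10⁶ m.
r₂ = 15970 km = 1.597×10⁷ m.
Transfer ellipse a_t = (r₁ + r₂)/2 = 1.127×10⁷ m.
At r₁: circular v_c1 = √(μ/r₁) = 7791 m/s; transfer-perigee v_p = √[μ(2/r₁ − 1/a_t)] = 9275 m/s.
Δv₁ = v_p − v_c1 = 1484 m/s.
= 1.484 km/s.

Δv ≈ 1.484 km/s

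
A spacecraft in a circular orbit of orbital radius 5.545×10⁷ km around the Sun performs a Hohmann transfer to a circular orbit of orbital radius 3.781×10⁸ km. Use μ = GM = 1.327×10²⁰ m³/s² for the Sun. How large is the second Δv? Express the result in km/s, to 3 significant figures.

Δv ≈ 9.26 km/s

r₁ = 5.545×10⁷ km = 5.545×10¹⁰ m.
r₂ = 3.781×10⁸ km = 3.781×10¹¹ m.
Transfer ellipse a_t = (r₁ + r₂)/2 = 2.168×10¹¹ m.
At r₁: circular v_c1 = √(μ/r₁) = 48920 m/s; transfer-perihelion v_p = √[μ(2/r₁ − 1/a_t)] = 64610 m/s.
At r₂: circular v_c2 = √(μ/r₂) = 18730 m/s; transfer-aphelion v_a = √[μ(2/r₂ − 1/a_t)] = 9475 m/s.
Δv₂ = v_c2 − v_a = 9259 m/s.
= 9.259 km/s.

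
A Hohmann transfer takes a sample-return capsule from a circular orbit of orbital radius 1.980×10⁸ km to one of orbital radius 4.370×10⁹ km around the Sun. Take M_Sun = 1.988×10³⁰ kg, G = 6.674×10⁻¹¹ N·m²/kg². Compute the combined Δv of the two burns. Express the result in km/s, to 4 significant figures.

μ = GM = 6.674×10⁻¹¹ × 1.988×10³⁰ = 1.327×10²⁰ m³/s².
r₁ = 1.980×10⁸ km = 1.980×10¹¹ m.
r₂ = 4.370×10⁹ km = 4.370×10¹² m.
Transfer ellipse a_t = (r₁ + r₂)/2 = 2.284×10¹² m.
At r₁: circular v_c1 = √(μ/r₁) = 25890 m/s; transfer-perihelion v_p = √[μ(2/r₁ − 1/a_t)] = 35810 m/s.
Δv₁ = v_p − v_c1 = 9920 m/s.
At r₂: circular v_c2 = √(μ/r₂) = 5510 m/s; transfer-aphelion v_a = √[μ(2/r₂ − 1/a_t)] = 1622 m/s.
Δv₂ = v_c2 − v_a = 3888 m/s.
Total Δv = Δv₁ + Δv₂ = 13810 m/s = 13.81 km/s.

Δv_total ≈ 13.81 km/s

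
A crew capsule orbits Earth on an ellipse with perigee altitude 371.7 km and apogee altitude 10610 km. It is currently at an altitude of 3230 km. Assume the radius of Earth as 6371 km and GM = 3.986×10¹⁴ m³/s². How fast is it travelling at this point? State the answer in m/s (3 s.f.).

v ≈ 7030 m/s

r_p = 6371 + 371.7 = 6742.7 km = 6.7427×10⁶ m.
r_a = 6371 + 10610 = 16981 km = 1.6981×10⁷ m.
r = 6371 + 3230 = 9601.0 km = 9.601×10⁶ m.
Semi-major axis a = (r_p + r_a)/2 = 11862 km = 1.186×10⁷ m.
Vis-viva: v² = μ(2/r − 1/a) = 3.986×10¹⁴ × (2.083×10⁻⁷ − 8.430×10⁻⁸) = 4.943×10⁷ m²/s².
v = 7031 m/s.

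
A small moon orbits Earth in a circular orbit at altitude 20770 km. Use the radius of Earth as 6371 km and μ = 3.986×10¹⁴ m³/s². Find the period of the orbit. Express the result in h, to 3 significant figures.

r = 6371 + 20770 = 27141 km = 2.7141×10⁷ m.
Kepler's third law: T = 2π√(r³/μ) = 2π√((2.714×10⁷)³ / 3.986×10¹⁴).
r³/μ = 5.016×10⁷ s², so T = 2π × 7.082×10³ = 4.450×10⁴ s.
Converting: 4.450×10⁴ s ÷ 3600 = 12.36 h.

T ≈ 12.4 h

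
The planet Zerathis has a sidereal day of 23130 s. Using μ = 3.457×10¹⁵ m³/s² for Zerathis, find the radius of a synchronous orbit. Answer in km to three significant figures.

A synchronous orbit has period T, so by Kepler's third law a = (μT²/4π²)^(1/3).
μT²/4π² = 3.457×10¹⁵ × (2.313×10⁴)² / 39.48 = 4.685×10²² m³.
a = 3.605×10⁷ m = 36049 km.

r_sync ≈ 36000 km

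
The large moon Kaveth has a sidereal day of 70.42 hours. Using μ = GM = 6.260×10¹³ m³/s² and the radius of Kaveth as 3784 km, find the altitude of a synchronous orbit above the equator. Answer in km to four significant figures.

T = 70.42 hours = 2.535×10⁵ s.
A synchronous orbit has period T, so by Kepler's third law a = (μT²/4π²)^(1/3).
μT²/4π² = 6.260×10¹³ × (2.535×10⁵)² / 39.48 = 1.019×10²³ m³.
a = 4.671×10⁷ m = 46709 km.
Altitude h = a − R = 46709 − 3784 = 42925 km.

h_sync ≈ 42930 km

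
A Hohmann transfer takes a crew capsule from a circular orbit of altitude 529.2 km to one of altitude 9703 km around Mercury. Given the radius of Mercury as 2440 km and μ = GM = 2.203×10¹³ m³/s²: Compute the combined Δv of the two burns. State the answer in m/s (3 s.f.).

Δv_total ≈ 1230 m/s

r₁ = 2440 + 529.2 = 2969.2 km = 2.9692×10⁶ m.
r₂ = 2440 + 9703 = 12143 km = 1.2143×10⁷ m.
Transfer ellipse a_t = (r₁ + r₂)/2 = 7.556×10⁶ m.
At r₁: circular v_c1 = √(μ/r₁) = 2724 m/s; transfer-periherm v_p = √[μ(2/r₁ − 1/a_t)] = 3453 m/s.
Δv₁ = v_p − v_c1 = 729.2 m/s.
At r₂: circular v_c2 = √(μ/r₂) = 1347 m/s; transfer-apoherm v_a = √[μ(2/r₂ − 1/a_t)] = 844.3 m/s.
Δv₂ = v_c2 − v_a = 502.6 m/s.
Total Δv = Δv₁ + Δv₂ = 1232 m/s.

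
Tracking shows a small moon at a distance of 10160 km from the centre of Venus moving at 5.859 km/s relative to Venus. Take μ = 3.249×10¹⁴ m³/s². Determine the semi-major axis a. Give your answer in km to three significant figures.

a ≈ 11000 km

r = 1.016×10⁷ m.
Vis-viva rearranged: 1/a = 2/r − v²/μ = 1.969×10⁻⁷ − 1.057×10⁻⁷ = 9.119×10⁻⁸ m⁻¹.
a = 1.097×10⁷ m = 10966 km.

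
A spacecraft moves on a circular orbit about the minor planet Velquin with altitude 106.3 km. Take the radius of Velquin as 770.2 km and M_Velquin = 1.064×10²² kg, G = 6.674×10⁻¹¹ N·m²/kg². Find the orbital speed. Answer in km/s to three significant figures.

v ≈ 0.9 km/s

μ = GM = 6.674×10⁻¹¹ × 1.064×10²² = 7.101×10¹¹ m³/s².
r = 770.2 + 106.3 = 876.50 km = 8.7650×10⁵ m.
For a circular orbit v = √(μ/r) = √(7.101×10¹¹ / 8.765×10⁵) = √(8.102×10⁵) = 900.1 m/s.
That is 0.9001 km/s.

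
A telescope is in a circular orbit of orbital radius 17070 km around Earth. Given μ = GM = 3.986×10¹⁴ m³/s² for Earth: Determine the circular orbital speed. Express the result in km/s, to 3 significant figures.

v ≈ 4.83 km/s

r = 17070 km = 1.707×10⁷ m.
For a circular orbit v = √(μ/r) = √(3.986×10¹⁴ / 1.707×10⁷) = √(2.335×10⁷) = 4832 m/s.
That is 4.832 km/s.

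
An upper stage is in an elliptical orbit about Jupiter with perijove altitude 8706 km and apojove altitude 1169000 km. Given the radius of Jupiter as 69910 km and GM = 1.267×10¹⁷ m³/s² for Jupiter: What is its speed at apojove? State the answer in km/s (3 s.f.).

r_p = 69910 + 8706 = 78616 km = 7.8616×10⁷ m.
r_a = 69910 + 1169000 = 1238900 km = 1.2389×10⁹ m.
Semi-major axis a = (r_p + r_a)/2 = 6.5876×10⁵ km = 6.588×10⁸ m.
Vis-viva: v² = μ(2/r − 1/a) = 1.267×10¹⁷ × (1.614×10⁻⁹ − 1.518×10⁻⁹) = 1.220×10⁷ m²/s².
v = 3493 m/s = 3.493 km/s.

v ≈ 3.49 km/s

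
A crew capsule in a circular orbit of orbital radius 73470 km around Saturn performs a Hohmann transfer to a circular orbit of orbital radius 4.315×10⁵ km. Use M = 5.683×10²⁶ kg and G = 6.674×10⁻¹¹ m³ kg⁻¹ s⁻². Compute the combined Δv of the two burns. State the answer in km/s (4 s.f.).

Δv_total ≈ 11.30 km/s

μ = GM = 6.674×10⁻¹¹ × 5.683×10²⁶ = 3.793×10¹⁶ m³/s².
r₁ = 73470 km = 7.347×10⁷ m.
r₂ = 4.315×10⁵ km = 4.315×10⁸ m.
Transfer ellipse a_t = (r₁ + r₂)/2 = 2.525×10⁸ m.
At r₁: circular v_c1 = √(μ/r₁) = 22720 m/s; transfer-perikrone v_p = √[μ(2/r₁ − 1/a_t)] = 29700 m/s.
Δv₁ = v_p − v_c1 = 6982 m/s.
At r₂: circular v_c2 = √(μ/r₂) = 9375 m/s; transfer-apokrone v_a = √[μ(2/r₂ − 1/a_t)] = 5057 m/s.
Δv₂ = v_c2 − v_a = 4318 m/s.
Total Δv = Δv₁ + Δv₂ = 11300 m/s = 11.30 km/s.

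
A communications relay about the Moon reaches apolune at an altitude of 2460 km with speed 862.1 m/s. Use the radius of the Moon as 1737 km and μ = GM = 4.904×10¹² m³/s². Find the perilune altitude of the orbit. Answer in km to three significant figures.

r_a = 1737 + 2460 = 4197.0 km = 4.197×10⁶ m.
Specific energy ε = v²/2 − μ/r = -7.968×10⁵ J/kg, so a = −μ/(2ε) = 3.077×10⁶ m.
The apsides satisfy r_p + r_a = 2a, so the perilune radius is 2a − r_a = 1.957×10⁶ m = 1957.3 km.
Perilune altitude = 1957.3 − 1737 = 220.27 km.

perilune altitude ≈ 220 km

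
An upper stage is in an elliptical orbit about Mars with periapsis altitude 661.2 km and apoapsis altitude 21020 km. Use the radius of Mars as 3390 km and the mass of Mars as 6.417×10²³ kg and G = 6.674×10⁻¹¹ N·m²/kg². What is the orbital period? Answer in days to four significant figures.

μ = GM = 6.674×10⁻¹¹ × 6.417×10²³ = 4.283×10¹³ m³/s².
r_p = 3390 + 661.2 = 4051.2 km = 4.0512×10⁶ m.
r_a = 3390 + 21020 = 24410 km = 2.4410×10⁷ m.
Semi-major axis a = (r_p + r_a)/2 = (4051.2 + 24410)/2 = 14231 km = 1.423×10⁷ m.
By Kepler's third law T = 2π√(a³/μ) = 2π × 8.203×10³ = 5.154×10⁴ s.
= 0.5965 days.

T ≈ 0.5965 days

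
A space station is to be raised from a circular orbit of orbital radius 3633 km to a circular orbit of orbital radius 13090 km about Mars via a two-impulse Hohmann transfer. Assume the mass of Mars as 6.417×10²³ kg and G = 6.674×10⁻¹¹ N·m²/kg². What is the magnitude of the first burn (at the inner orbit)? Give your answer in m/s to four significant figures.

Δv ≈ 862.5 m/s

μ = GM = 6.674×10⁻¹¹ × 6.417×10²³ = 4.283×10¹³ m³/s².
r₁ = 3633 km = 3.633×10⁶ m.
r₂ = 13090 km = 1.309×10⁷ m.
Transfer ellipse a_t = (r₁ + r₂)/2 = 8.362×10⁶ m.
At r₁: circular v_c1 = √(μ/r₁) = 3433 m/s; transfer-periapsis v_p = √[μ(2/r₁ − 1/a_t)] = 4296 m/s.
Δv₁ = v_p − v_c1 = 862.5 m/s.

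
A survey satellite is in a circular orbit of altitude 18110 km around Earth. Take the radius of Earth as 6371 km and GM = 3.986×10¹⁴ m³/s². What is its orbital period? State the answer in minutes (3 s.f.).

r = 6371 + 18110 = 24481 km = 2.4481×10⁷ m.
Kepler's third law: T = 2π√(r³/μ) = 2π√((2.448×10⁷)³ / 3.986×10¹⁴).
r³/μ = 3.681×10⁷ s², so T = 2π × 6.067×10³ = 3.812×10⁴ s.
Converting: 3.812×10⁴ s ÷ 60.00 = 635.3 minutes.

T ≈ 635 minutes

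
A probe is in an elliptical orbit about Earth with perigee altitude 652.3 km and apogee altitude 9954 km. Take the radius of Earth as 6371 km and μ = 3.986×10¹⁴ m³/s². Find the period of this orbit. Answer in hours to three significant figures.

r_p = 6371 + 652.3 = 7023.3 km = 7.0233×10⁶ m.
r_a = 6371 + 9954 = 16325 km = 1.6325×10⁷ m.
Semi-major axis a = (r_p + r_a)/2 = (7023.3 + 16325)/2 = 11674 km = 1.167×10⁷ m.
By Kepler's third law T = 2π√(a³/μ) = 2π × 1.998×10³ = 1.255×10⁴ s.
= 3.487 hours.

T ≈ 3.49 hours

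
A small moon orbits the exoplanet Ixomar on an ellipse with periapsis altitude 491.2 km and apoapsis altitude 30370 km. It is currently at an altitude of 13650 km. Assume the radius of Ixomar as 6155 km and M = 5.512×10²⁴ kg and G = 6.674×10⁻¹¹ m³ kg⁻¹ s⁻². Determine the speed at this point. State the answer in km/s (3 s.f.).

v ≈ 4.48 km/s

μ = GM = 6.674×10⁻¹¹ × 5.512×10²⁴ = 3.679×10¹⁴ m³/s².
r_p = 6155 + 491.2 = 6646.2 km = 6.6462×10⁶ m.
r_a = 6155 + 30370 = 36525 km = 3.6525×10⁷ m.
r = 6155 + 13650 = 19805 km = 1.980×10⁷ m.
Semi-major axis a = (r_p + r_a)/2 = 21586 km = 2.159×10⁷ m.
Vis-viva: v² = μ(2/r − 1/a) = 3.679×10¹⁴ × (1.010×10⁻⁷ − 4.633×10⁻⁸) = 2.011×10⁷ m²/s².
v = 4484 m/s = 4.484 km/s.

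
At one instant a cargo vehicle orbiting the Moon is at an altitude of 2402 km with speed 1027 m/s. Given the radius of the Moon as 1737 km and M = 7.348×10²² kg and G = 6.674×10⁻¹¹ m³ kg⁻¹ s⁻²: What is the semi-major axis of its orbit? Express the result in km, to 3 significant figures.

μ = GM = 6.674×10⁻¹¹ × 7.348×10²² = 4.904×10¹² m³/s².
r = 1737 + 2402 = 4139.0 km = 4.139×10⁶ m.
Specific orbital energy ε = v²/2 − μ/r = (1027)²/2 − 4.904×10¹²/4.139×10⁶ = -6.575×10⁵ J/kg.
Since ε = −μ/(2a), a = −μ/(2ε) = 3.729×10⁶ m = 3729.5 km.

a ≈ 3730 km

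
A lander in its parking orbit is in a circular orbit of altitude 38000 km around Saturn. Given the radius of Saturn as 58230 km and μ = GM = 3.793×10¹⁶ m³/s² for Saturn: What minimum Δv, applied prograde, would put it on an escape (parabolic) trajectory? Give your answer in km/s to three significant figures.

r = 58230 + 38000 = 96230 km = 9.6230×10⁷ m.
Circular speed v_c = √(μ/r) = 19850 m/s.
Escape speed v_esc = √(2μ/r) = √2 × v_c = 28080 m/s.
Δv = v_esc − v_c = 8224 m/s = 8.224 km/s.

Δv ≈ 8.22 km/s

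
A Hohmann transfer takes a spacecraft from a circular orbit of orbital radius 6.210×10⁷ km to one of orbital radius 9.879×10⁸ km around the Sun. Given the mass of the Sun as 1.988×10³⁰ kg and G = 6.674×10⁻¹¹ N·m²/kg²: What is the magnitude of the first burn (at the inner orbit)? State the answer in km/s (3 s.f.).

Δv ≈ 17.2 km/s

μ = GM = 6.674×10⁻¹¹ × 1.988×10³⁰ = 1.327×10²⁰ m³/s².
r₁ = 6.210×10⁷ km = 6.210×10¹⁰ m.
r₂ = 9.879×10⁸ km = 9.879×10¹¹ m.
Transfer ellipse a_t = (r₁ + r₂)/2 = 5.250×10¹¹ m.
At r₁: circular v_c1 = √(μ/r₁) = 46220 m/s; transfer-perihelion v_p = √[μ(2/r₁ − 1/a_t)] = 63410 m/s.
Δv₁ = v_p − v_c1 = 17180 m/s.
= 17.18 km/s.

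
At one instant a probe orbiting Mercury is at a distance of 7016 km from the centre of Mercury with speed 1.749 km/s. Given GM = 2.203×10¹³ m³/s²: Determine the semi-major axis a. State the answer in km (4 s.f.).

a ≈ 6840 km

r = 7.016×10⁶ m.
Specific orbital energy ε = v²/2 − μ/r = (1749)²/2 − 2.203×10¹³/7.016×10⁶ = -1.610×10⁶ J/kg.
Since ε = −μ/(2a), a = −μ/(2ε) = 6.840×10⁶ m = 6839.6 km.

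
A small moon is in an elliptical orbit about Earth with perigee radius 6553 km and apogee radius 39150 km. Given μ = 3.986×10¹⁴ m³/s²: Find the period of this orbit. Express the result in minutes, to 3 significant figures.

Semi-major axis a = (r_p + r_a)/2 = (6553.0 + 39150)/2 = 22852 km = 2.285×10⁷ m.
By Kepler's third law T = 2π√(a³/μ) = 2π × 5.471×10³ = 3.438×10⁴ s.
= 573.0 minutes.

T ≈ 573 minutes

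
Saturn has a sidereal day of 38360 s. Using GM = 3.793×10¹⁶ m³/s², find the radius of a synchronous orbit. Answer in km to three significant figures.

r_sync ≈ 1.12×10⁵ km

A synchronous orbit has period T, so by Kepler's third law a = (μT²/4π²)^(1/3).
μT²/4π² = 3.793×10¹⁶ × (3.836×10⁴)² / 39.48 = 1.414×10²⁴ m³.
a = 1.122×10⁸ m = 1.1223×10⁵ km.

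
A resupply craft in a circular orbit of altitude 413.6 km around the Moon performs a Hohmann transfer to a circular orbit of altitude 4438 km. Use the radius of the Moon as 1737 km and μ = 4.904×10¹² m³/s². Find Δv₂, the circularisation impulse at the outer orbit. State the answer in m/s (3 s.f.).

Δv ≈ 251 m/s

r₁ = 1737 + 413.6 = 2150.6 km = 2.1506×10⁶ m.
r₂ = 1737 + 4438 = 6175.0 km = 6.1750×10⁶ m.
Transfer ellipse a_t = (r₁ + r₂)/2 = 4.163×10⁶ m.
At r₁: circular v_c1 = √(μ/r₁) = 1510 m/s; transfer-perilune v_p = √[μ(2/r₁ − 1/a_t)] = 1839 m/s.
At r₂: circular v_c2 = √(μ/r₂) = 891.2 m/s; transfer-apolune v_a = √[μ(2/r₂ − 1/a_t)] = 640.5 m/s.
Δv₂ = v_c2 − v_a = 250.6 m/s.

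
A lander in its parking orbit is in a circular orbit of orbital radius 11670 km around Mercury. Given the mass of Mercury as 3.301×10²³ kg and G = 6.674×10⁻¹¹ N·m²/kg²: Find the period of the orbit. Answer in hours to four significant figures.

T ≈ 14.82 hours

μ = GM = 6.674×10⁻¹¹ × 3.301×10²³ = 2.203×10¹³ m³/s².
r = 11670 km = 1.167×10⁷ m.
Kepler's third law: T = 2π√(r³/μ) = 2π√((1.167×10⁷)³ / 2.203×10¹³).
r³/μ = 7.214×10⁷ s², so T = 2π × 8.494×10³ = 5.337×10⁴ s.
Converting: 5.337×10⁴ s ÷ 3600 = 14.82 hours.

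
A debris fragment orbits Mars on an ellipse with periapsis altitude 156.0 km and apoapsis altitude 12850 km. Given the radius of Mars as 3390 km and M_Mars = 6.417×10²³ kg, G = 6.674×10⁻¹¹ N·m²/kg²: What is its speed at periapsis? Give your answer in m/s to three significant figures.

μ = GM = 6.674×10⁻¹¹ × 6.417×10²³ = 4.283×10¹³ m³/s².
r_p = 3390 + 156.0 = 3546.0 km = 3.5460×10⁶ m.
r_a = 3390 + 12850 = 16240 km = 1.6240×10⁷ m.
Semi-major axis a = (r_p + r_a)/2 = 9893.0 km = 9.893×10⁶ m.
Vis-viva: v² = μ(2/r − 1/a) = 4.283×10¹³ × (5.640×10⁻⁷ − 1.011×10⁻⁷) = 1.983×10⁷ m²/s².
v = 4453 m/s.

v ≈ 4450 m/s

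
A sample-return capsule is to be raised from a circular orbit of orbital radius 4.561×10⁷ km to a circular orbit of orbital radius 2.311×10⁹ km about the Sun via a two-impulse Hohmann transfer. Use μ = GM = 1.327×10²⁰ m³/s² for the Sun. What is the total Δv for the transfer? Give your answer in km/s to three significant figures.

Δv_total ≈ 27.7 km/s

r₁ = 4.561×10⁷ km = 4.561×10¹⁰ m.
r₂ = 2.311×10⁹ km = 2.311×10¹² m.
Transfer ellipse a_t = (r₁ + r₂)/2 = 1.178×10¹² m.
At r₁: circular v_c1 = √(μ/r₁) = 53940 m/s; transfer-perihelion v_p = √[μ(2/r₁ − 1/a_t)] = 75540 m/s.
Δv₁ = v_p − v_c1 = 21600 m/s.
At r₂: circular v_c2 = √(μ/r₂) = 7578 m/s; transfer-aphelion v_a = √[μ(2/r₂ − 1/a_t)] = 1491 m/s.
Δv₂ = v_c2 − v_a = 6087 m/s.
Total Δv = Δv₁ + Δv₂ = 27690 m/s = 27.69 km/s.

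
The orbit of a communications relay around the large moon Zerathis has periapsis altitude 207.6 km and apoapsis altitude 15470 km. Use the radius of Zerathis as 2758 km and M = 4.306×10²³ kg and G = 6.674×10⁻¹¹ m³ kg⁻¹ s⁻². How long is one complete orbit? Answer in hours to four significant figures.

μ = GM = 6.674×10⁻¹¹ × 4.306×10²³ = 2.874×10¹³ m³/s².
r_p = 2758 + 207.6 = 2965.6 km = 2.9656×10⁶ m.
r_a = 2758 + 15470 = 18228 km = 1.8228×10⁷ m.
Semi-major axis a = (r_p + r_a)/2 = (2965.6 + 18228)/2 = 10597 km = 1.060×10⁷ m.
By Kepler's third law T = 2π√(a³/μ) = 2π × 6.435×10³ = 4.043×10⁴ s.
= 11.23 hours.

T ≈ 11.23 hours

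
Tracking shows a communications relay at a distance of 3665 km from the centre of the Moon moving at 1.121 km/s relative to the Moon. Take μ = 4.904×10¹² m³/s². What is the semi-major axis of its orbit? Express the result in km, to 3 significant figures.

a ≈ 3450 km

r = 3.665×10⁶ m.
Vis-viva rearranged: 1/a = 2/r − v²/μ = 5.457×10⁻⁷ − 2.562×10⁻⁷ = 2.895×10⁻⁷ m⁻¹.
a = 3.455×10⁶ m = 3454.8 km.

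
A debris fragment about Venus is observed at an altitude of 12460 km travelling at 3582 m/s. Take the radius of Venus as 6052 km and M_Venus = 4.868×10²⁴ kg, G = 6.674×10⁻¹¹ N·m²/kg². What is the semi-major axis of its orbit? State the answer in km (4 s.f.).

a ≈ 14590 km

μ = GM = 6.674×10⁻¹¹ × 4.868×10²⁴ = 3.249×10¹⁴ m³/s².
r = 6052 + 12460 = 18512 km = 1.851×10⁷ m.
Specific orbital energy ε = v²/2 − μ/r = (3582)²/2 − 3.249×10¹⁴/1.851×10⁷ = -1.113×10⁷ J/kg.
Since ε = −μ/(2a), a = −μ/(2ε) = 1.459×10⁷ m = 14589 km.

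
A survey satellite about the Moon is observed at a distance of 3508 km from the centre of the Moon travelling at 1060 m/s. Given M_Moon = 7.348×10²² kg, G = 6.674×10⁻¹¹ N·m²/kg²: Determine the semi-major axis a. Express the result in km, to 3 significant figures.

μ = GM = 6.674×10⁻¹¹ × 7.348×10²² = 4.904×10¹² m³/s².
r = 3.508×10⁶ m.
Vis-viva rearranged: 1/a = 2/r − v²/μ = 5.701×10⁻⁷ − 2.291×10⁻⁷ = 3.410×10⁻⁷ m⁻¹.
a = 2.932×10⁶ m = 2932.5 km.

a ≈ 2930 km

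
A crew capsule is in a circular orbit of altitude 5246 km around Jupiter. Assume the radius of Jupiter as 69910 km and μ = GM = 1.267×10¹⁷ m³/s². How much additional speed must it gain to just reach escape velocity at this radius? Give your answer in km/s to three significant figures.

r = 69910 + 5246 = 75156 km = 7.5156×10⁷ m.
Circular speed v_c = √(μ/r) = 41060 m/s.
Escape speed v_esc = √(2μ/r) = √2 × v_c = 58070 m/s.
Δv = v_esc − v_c = 17010 m/s = 17.01 km/s.

Δv ≈ 17.0 km/s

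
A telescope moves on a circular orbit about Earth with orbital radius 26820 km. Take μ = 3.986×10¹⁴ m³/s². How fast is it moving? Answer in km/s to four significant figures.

v ≈ 3.855 km/s

r = 26820 km = 2.682×10⁷ m.
For a circular orbit v = √(μ/r) = √(3.986×10¹⁴ / 2.682×10⁷) = √(1.486×10⁷) = 3855 m/s.
That is 3.855 km/s.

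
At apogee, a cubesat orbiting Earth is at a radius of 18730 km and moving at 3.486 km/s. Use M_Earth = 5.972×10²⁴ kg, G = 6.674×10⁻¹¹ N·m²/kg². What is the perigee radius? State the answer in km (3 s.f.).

μ = GM = 6.674×10⁻¹¹ × 5.972×10²⁴ = 3.986×10¹⁴ m³/s².
r_a = 1.873×10⁷ m.
Specific energy ε = v²/2 − μ/r = -1.520×10⁷ J/kg, so a = −μ/(2ε) = 1.311×10⁷ m.
The apsides satisfy r_p + r_a = 2a, so the perigee radius is 2a − r_a = 7.485×10⁶ m = 7485.4 km.

perigee radius ≈ 7490 km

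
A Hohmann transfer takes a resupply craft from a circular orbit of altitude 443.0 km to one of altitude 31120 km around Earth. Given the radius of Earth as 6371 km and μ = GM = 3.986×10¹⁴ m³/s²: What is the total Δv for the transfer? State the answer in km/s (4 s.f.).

Δv_total ≈ 3.754 km/s

r₁ = 6371 + 443.0 = 6814.0 km = 6.8140×10⁶ m.
r₂ = 6371 + 31120 = 37491 km = 3.7491×10⁷ m.
Transfer ellipse a_t = (r₁ + r₂)/2 = 2.215×10⁷ m.
At r₁: circular v_c1 = √(μ/r₁) = 7648 m/s; transfer-perigee v_p = √[μ(2/r₁ − 1/a_t)] = 9950 m/s.
Δv₁ = v_p − v_c1 = 2302 m/s.
At r₂: circular v_c2 = √(μ/r₂) = 3261 m/s; transfer-apogee v_a = √[μ(2/r₂ − 1/a_t)] = 1808 m/s.
Δv₂ = v_c2 − v_a = 1452 m/s.
Total Δv = Δv₁ + Δv₂ = 3754 m/s = 3.754 km/s.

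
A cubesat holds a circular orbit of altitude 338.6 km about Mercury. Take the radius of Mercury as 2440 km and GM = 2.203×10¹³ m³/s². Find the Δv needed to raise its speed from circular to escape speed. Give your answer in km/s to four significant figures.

r = 2440 + 338.6 = 2778.6 km = 2.7786×10⁶ m.
Circular speed v_c = √(μ/r) = 2816 m/s.
Escape speed v_esc = √(2μ/r) = √2 × v_c = 3982 m/s.
Δv = v_esc − v_c = 1166 m/s = 1.166 km/s.

Δv ≈ 1.166 km/s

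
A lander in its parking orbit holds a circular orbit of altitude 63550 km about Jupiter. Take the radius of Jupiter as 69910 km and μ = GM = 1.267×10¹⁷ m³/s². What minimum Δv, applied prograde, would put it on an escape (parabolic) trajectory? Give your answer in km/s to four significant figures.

Δv ≈ 12.76 km/s

r = 69910 + 63550 = 133460 km = 1.3346×10⁸ m.
Circular speed v_c = √(μ/r) = 30810 m/s.
Escape speed v_esc = √(2μ/r) = √2 × v_c = 43570 m/s.
Δv = v_esc − v_c = 12760 m/s = 12.76 km/s.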